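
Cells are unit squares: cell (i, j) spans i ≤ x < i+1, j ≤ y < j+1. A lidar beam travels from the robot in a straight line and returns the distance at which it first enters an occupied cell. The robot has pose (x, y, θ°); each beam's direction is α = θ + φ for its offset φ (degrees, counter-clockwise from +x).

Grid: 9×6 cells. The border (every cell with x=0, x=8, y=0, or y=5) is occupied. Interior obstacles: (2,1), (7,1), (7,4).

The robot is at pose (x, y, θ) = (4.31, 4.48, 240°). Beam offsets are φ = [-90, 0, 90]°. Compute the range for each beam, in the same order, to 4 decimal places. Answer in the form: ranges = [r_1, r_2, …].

beam 1: φ=-90°, α=150°
  direction (-0.8660, 0.5000); cell (4,4); t to first gridline: x 0.3580, y 1.0400 (then +1.1547 / +2.0000)
    (3,4) via x @ 0.3580
    (3,5) via y @ 1.0400  # hit
  → r_1 = 1.0400
beam 2: φ=0°, α=240°
  direction (-0.5000, -0.8660); cell (4,4); t to first gridline: x 0.6200, y 0.5543 (then +2.0000 / +1.1547)
    (4,3) via y @ 0.5543
    (3,3) via x @ 0.6200
    (3,2) via y @ 1.7090
    (2,2) via x @ 2.6200
    (2,1) via y @ 2.8637  # hit
  → r_2 = 2.8637
beam 3: φ=90°, α=330°
  direction (0.8660, -0.5000); cell (4,4); t to first gridline: x 0.7967, y 0.9600 (then +1.1547 / +2.0000)
    (5,4) via x @ 0.7967
    (5,3) via y @ 0.9600
    (6,3) via x @ 1.9514
    (6,2) via y @ 2.9600
    (7,2) via x @ 3.1061
    (8,2) via x @ 4.2608  # hit
  → r_3 = 4.2608

ranges = [1.0400, 2.8637, 4.2608]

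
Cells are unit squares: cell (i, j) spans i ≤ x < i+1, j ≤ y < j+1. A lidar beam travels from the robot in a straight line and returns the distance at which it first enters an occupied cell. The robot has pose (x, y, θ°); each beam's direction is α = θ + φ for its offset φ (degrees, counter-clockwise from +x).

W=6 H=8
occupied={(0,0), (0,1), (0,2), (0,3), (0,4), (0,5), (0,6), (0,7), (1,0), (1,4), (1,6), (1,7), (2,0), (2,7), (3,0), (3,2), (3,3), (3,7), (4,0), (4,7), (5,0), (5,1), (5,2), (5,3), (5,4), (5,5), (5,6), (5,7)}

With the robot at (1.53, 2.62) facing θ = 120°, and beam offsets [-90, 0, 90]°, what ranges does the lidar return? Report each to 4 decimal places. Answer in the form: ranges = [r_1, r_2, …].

beam 1: φ=-90°, α=30°
  dir = (cos 30°, sin 30°) = (0.8660, 0.5000); from cell (1,2)
  next x-line at t=0.5427, next y-line at t=0.7600; Δt_x=1.1547, Δt_y=2.0000
    x: enter (2,2) at t=0.5427
    y: enter (2,3) at t=0.7600
    x: enter (3,3) at t=1.6974 ← occupied
  → r_1 = 1.6974
beam 2: φ=0°, α=120°
  dir = (cos 120°, sin 120°) = (-0.5000, 0.8660); from cell (1,2)
  next x-line at t=1.0600, next y-line at t=0.4388; Δt_x=2.0000, Δt_y=1.1547
    y: enter (1,3) at t=0.4388
    x: enter (0,3) at t=1.0600 ← occupied
  → r_2 = 1.0600
beam 3: φ=90°, α=210°
  dir = (cos 210°, sin 210°) = (-0.8660, -0.5000); from cell (1,2)
  next x-line at t=0.6120, next y-line at t=1.2400; Δt_x=1.1547, Δt_y=2.0000
    x: enter (0,2) at t=0.6120 ← occupied
  → r_3 = 0.6120

ranges = [1.6974, 1.0600, 0.6120]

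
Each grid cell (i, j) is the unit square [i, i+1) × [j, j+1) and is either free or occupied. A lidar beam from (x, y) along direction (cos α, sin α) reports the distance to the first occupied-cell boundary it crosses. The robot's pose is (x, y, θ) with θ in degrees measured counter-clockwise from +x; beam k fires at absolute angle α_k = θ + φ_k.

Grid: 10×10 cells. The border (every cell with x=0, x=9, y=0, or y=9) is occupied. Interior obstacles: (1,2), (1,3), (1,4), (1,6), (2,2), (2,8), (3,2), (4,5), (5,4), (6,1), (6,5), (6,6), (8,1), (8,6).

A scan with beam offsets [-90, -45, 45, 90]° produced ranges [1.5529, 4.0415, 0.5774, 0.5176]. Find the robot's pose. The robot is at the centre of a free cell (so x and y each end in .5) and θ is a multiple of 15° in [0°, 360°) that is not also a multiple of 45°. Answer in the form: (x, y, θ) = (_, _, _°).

Enumerate (i+0.5, j+0.5, θ) over the 50 free cells and 16 admissible headings. For each, cast all 4 beams and compare to the given ranges.
  (4.5, 3.5, 120°): beam 1 = 1.0000 ≠ 1.5529 ✗
  (4.5, 7.5, 300°): beam 1 = 2.8868 ≠ 1.5529 ✗
  (8.5, 3.5, 120°): beam 1 = 0.5774 ≠ 1.5529 ✗
  …
  (8.5, 5.5, 285°): r_1=1.5529, r_2=4.0415, r_3=0.5774, r_4=0.5176 — all match ✓
Only this pose fits every beam.

(x, y, θ) = (8.5, 5.5, 285°)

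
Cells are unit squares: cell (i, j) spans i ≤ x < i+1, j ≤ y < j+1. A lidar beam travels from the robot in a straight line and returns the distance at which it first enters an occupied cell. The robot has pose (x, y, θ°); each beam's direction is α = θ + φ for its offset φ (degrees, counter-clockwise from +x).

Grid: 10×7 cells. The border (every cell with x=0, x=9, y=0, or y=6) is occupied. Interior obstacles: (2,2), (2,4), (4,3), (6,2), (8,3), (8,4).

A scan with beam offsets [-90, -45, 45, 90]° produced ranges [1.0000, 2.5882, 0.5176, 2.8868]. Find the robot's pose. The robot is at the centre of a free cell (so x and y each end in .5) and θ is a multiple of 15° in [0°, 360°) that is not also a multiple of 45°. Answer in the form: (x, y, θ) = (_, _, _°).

Candidates: 34 free-cell centres × 16 headings = 544 poses. Raycast each; keep the one whose scan matches to 4 dp.
  (3.5, 5.5, 60°): beam 1 = 6.3509 ≠ 1.0000 ✗
  (2.5, 3.5, 300°): beam 1 = 1.7321 ≠ 1.0000 ✗
  (6.5, 5.5, 75°): beam 1 = 1.9319 ≠ 1.0000 ✗
  (1.5, 5.5, 195°): beam 1 = 0.5176 ≠ 1.0000 ✗
  …
  (3.5, 3.5, 330°): r_1=1.0000, r_2=2.5882, r_3=0.5176, r_4=2.8868 — all match ✓
Only this pose fits every beam.

(x, y, θ) = (3.5, 3.5, 330°)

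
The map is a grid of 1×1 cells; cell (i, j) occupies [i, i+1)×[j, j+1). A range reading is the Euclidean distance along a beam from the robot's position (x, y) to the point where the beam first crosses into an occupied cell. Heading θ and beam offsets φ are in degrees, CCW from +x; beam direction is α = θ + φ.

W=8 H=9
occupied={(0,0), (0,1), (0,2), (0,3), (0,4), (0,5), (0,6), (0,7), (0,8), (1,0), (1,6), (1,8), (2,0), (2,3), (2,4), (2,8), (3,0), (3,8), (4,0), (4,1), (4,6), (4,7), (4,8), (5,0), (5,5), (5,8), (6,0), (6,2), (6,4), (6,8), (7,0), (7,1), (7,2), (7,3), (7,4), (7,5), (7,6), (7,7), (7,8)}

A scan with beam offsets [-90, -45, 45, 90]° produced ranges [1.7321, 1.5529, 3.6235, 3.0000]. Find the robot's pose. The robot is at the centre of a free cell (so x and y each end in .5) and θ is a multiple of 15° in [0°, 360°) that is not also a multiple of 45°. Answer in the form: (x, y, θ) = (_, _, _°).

(x, y, θ) = (3.5, 2.5, 330°)

The pose lattice has 33·16 = 528 candidates. Test each by forward raycasting.
  (1.5, 2.5, 195°): beam 1 = 1.9319 ≠ 1.7321 ✗
  (2.5, 1.5, 300°): beam 1 = 1.0000 ≠ 1.7321 ✗
  (6.5, 3.5, 120°): beam 1 = 0.5774 ≠ 1.7321 ✗
  …
  (3.5, 2.5, 330°): r_1=1.7321, r_2=1.5529, r_3=3.6235, r_4=3.0000 — all match ✓
No second candidate reproduces the full scan.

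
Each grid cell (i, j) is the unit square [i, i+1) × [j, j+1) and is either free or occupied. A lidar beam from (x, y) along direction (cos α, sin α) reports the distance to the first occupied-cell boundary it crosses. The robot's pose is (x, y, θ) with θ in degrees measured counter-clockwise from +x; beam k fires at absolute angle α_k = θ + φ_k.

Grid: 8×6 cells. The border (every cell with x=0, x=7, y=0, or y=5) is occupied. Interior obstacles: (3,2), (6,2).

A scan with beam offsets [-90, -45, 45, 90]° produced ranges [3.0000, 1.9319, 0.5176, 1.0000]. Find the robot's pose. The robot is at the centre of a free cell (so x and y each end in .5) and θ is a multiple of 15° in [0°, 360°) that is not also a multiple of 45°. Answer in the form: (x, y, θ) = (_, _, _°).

Enumerate (i+0.5, j+0.5, θ) over the 22 free cells and 16 admissible headings. For each, cast all 4 beams and compare to the given ranges.
  (6.5, 3.5, 150°): beam 1 = 1.0000 ≠ 3.0000 ✗
  (5.5, 4.5, 240°): beam 1 = 1.0000 ≠ 3.0000 ✗
  (2.5, 1.5, 285°): beam 1 = 1.5529 ≠ 3.0000 ✗
  …
  (3.5, 4.5, 60°): r_1=3.0000, r_2=1.9319, r_3=0.5176, r_4=1.0000 — all match ✓
Only this pose fits every beam.

(x, y, θ) = (3.5, 4.5, 60°)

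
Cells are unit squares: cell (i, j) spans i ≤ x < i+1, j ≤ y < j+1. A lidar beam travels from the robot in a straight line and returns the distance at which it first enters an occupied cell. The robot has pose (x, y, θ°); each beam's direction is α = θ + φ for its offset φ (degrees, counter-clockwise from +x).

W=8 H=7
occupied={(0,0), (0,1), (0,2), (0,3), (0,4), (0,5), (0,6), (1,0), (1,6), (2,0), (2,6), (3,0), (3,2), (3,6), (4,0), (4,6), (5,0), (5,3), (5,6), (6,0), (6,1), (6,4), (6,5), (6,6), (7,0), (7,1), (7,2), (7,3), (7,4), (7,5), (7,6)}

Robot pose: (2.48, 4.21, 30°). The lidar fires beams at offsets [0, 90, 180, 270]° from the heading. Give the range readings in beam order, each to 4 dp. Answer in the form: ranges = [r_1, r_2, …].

beam 1: φ=0°, α=30°
  dir = (cos 30°, sin 30°) = (0.8660, 0.5000); from cell (2,4)
  next x-line at t=0.6004, next y-line at t=1.5800; Δt_x=1.1547, Δt_y=2.0000
    x: enter (3,4) at t=0.6004
    y: enter (3,5) at t=1.5800
    x: enter (4,5) at t=1.7551
    x: enter (5,5) at t=2.9098
    y: enter (5,6) at t=3.5800 ← occupied
  → r_1 = 3.5800
beam 2: φ=90°, α=120°
  dir = (cos 120°, sin 120°) = (-0.5000, 0.8660); from cell (2,4)
  next x-line at t=0.9600, next y-line at t=0.9122; Δt_x=2.0000, Δt_y=1.1547
    y: enter (2,5) at t=0.9122
    x: enter (1,5) at t=0.9600
    y: enter (1,6) at t=2.0669 ← occupied
  → r_2 = 2.0669
beam 3: φ=180°, α=210°
  dir = (cos 210°, sin 210°) = (-0.8660, -0.5000); from cell (2,4)
  next x-line at t=0.5543, next y-line at t=0.4200; Δt_x=1.1547, Δt_y=2.0000
    y: enter (2,3) at t=0.4200
    x: enter (1,3) at t=0.5543
    x: enter (0,3) at t=1.7090 ← occupied
  → r_3 = 1.7090
beam 4: φ=270°, α=300°
  dir = (cos 300°, sin 300°) = (0.5000, -0.8660); from cell (2,4)
  next x-line at t=1.0400, next y-line at t=0.2425; Δt_x=2.0000, Δt_y=1.1547
    y: enter (2,3) at t=0.2425
    x: enter (3,3) at t=1.0400
    y: enter (3,2) at t=1.3972 ← occupied
  → r_4 = 1.3972

ranges = [3.5800, 2.0669, 1.7090, 1.3972]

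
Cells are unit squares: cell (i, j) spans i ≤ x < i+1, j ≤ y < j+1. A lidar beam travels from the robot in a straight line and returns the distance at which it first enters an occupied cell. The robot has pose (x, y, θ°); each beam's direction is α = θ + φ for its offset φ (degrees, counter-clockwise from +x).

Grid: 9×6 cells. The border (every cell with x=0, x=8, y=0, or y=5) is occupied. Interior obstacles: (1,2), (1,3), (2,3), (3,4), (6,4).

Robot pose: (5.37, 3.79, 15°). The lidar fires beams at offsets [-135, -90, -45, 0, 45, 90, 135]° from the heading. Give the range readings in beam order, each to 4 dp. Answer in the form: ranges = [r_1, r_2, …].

beam 1: φ=-135°, α=240°
  cosα=-0.5000 sinα=-0.8660 | (5,3) | tMaxX 0.7400 tMaxY 0.9122 | tΔX 2.0000 tΔY 1.1547
    t=0.7400 [x] (4,3)
    t=0.9122 [y] (4,2)
    t=2.0669 [y] (4,1)
    t=2.7400 [x] (3,1)
    t=3.2216 [y] (3,0) — stop
  → r_1 = 3.2216
beam 2: φ=-90°, α=285°
  cosα=0.2588 sinα=-0.9659 | (5,3) | tMaxX 2.4341 tMaxY 0.8179 | tΔX 3.8637 tΔY 1.0353
    t=0.8179 [y] (5,2)
    t=1.8531 [y] (5,1)
    t=2.4341 [x] (6,1)
    t=2.8884 [y] (6,0) — stop
  → r_2 = 2.8884
beam 3: φ=-45°, α=330°
  cosα=0.8660 sinα=-0.5000 | (5,3) | tMaxX 0.7275 tMaxY 1.5800 | tΔX 1.1547 tΔY 2.0000
    t=0.7275 [x] (6,3)
    t=1.5800 [y] (6,2)
    t=1.8822 [x] (7,2)
    t=3.0369 [x] (8,2) — stop
  → r_3 = 3.0369
beam 4: φ=0°, α=15°
  cosα=0.9659 sinα=0.2588 | (5,3) | tMaxX 0.6522 tMaxY 0.8114 | tΔX 1.0353 tΔY 3.8637
    t=0.6522 [x] (6,3)
    t=0.8114 [y] (6,4) — stop
  → r_4 = 0.8114
beam 5: φ=45°, α=60°
  cosα=0.5000 sinα=0.8660 | (5,3) | tMaxX 1.2600 tMaxY 0.2425 | tΔX 2.0000 tΔY 1.1547
    t=0.2425 [y] (5,4)
    t=1.2600 [x] (6,4) — stop
  → r_5 = 1.2600
beam 6: φ=90°, α=105°
  cosα=-0.2588 sinα=0.9659 | (5,3) | tMaxX 1.4296 tMaxY 0.2174 | tΔX 3.8637 tΔY 1.0353
    t=0.2174 [y] (5,4)
    t=1.2527 [y] (5,5) — stop
  → r_6 = 1.2527
beam 7: φ=135°, α=150°
  cosα=-0.8660 sinα=0.5000 | (5,3) | tMaxX 0.4272 tMaxY 0.4200 | tΔX 1.1547 tΔY 2.0000
    t=0.4200 [y] (5,4)
    t=0.4272 [x] (4,4)
    t=1.5819 [x] (3,4) — stop
  → r_7 = 1.5819

ranges = [3.2216, 2.8884, 3.0369, 0.8114, 1.2600, 1.2527, 1.5819]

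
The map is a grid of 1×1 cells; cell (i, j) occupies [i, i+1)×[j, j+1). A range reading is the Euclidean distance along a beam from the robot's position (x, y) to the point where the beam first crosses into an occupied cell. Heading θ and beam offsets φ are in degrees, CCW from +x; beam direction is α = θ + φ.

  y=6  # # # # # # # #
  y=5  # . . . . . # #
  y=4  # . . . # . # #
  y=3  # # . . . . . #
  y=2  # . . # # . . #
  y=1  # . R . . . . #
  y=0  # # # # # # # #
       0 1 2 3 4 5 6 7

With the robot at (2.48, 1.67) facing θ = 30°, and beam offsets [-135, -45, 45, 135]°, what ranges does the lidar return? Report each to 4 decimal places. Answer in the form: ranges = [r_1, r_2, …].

beam 1: φ=-135°, α=255°
  d=(-0.2588,-0.9659)  start (2,1)  tX=1.8546 tY=0.6936  stride 1/|dx|=3.8637 1/|dy|=1.0353
    cross y-line → (2,0), t=0.6936 (wall)
  → r_1 = 0.6936
beam 2: φ=-45°, α=345°
  d=(0.9659,-0.2588)  start (2,1)  tX=0.5383 tY=2.5887  stride 1/|dx|=1.0353 1/|dy|=3.8637
    cross x-line → (3,1), t=0.5383
    cross x-line → (4,1), t=1.5736
    cross y-line → (4,0), t=2.5887 (wall)
  → r_2 = 2.5887
beam 3: φ=45°, α=75°
  d=(0.2588,0.9659)  start (2,1)  tX=2.0091 tY=0.3416  stride 1/|dx|=3.8637 1/|dy|=1.0353
    cross y-line → (2,2), t=0.3416
    cross y-line → (2,3), t=1.3769
    cross x-line → (3,3), t=2.0091
    cross y-line → (3,4), t=2.4122
    cross y-line → (3,5), t=3.4475
    cross y-line → (3,6), t=4.4827 (wall)
  → r_3 = 4.4827
beam 4: φ=135°, α=165°
  d=(-0.9659,0.2588)  start (2,1)  tX=0.4969 tY=1.2750  stride 1/|dx|=1.0353 1/|dy|=3.8637
    cross x-line → (1,1), t=0.4969
    cross y-line → (1,2), t=1.2750
    cross x-line → (0,2), t=1.5322 (wall)
  → r_4 = 1.5322

ranges = [0.6936, 2.5887, 4.4827, 1.5322]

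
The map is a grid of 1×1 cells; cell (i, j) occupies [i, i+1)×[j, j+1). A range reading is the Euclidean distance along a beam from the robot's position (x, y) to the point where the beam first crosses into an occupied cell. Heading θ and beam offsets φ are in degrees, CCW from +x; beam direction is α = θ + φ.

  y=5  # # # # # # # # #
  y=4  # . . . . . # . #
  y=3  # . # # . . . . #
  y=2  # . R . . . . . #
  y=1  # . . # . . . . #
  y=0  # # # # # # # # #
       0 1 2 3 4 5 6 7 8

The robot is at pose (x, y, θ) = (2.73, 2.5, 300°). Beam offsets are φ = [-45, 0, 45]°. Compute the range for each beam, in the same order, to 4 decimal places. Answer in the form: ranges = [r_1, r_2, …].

ranges = [1.5529, 0.5774, 5.4559]

beam 1: φ=-45°, α=255°
  direction (-0.2588, -0.9659); cell (2,2); t to first gridline: x 2.8205, y 0.5176 (then +3.8637 / +1.0353)
    (2,1) via y @ 0.5176
    (2,0) via y @ 1.5529  # hit
  → r_1 = 1.5529
beam 2: φ=0°, α=300°
  direction (0.5000, -0.8660); cell (2,2); t to first gridline: x 0.5400, y 0.5774 (then +2.0000 / +1.1547)
    (3,2) via x @ 0.5400
    (3,1) via y @ 0.5774  # hit
  → r_2 = 0.5774
beam 3: φ=45°, α=345°
  direction (0.9659, -0.2588); cell (2,2); t to first gridline: x 0.2795, y 1.9319 (then +1.0353 / +3.8637)
    (3,2) via x @ 0.2795
    (4,2) via x @ 1.3148
    (4,1) via y @ 1.9319
    (5,1) via x @ 2.3501
    (6,1) via x @ 3.3854
    (7,1) via x @ 4.4206
    (8,1) via x @ 5.4559  # hit
  → r_3 = 5.4559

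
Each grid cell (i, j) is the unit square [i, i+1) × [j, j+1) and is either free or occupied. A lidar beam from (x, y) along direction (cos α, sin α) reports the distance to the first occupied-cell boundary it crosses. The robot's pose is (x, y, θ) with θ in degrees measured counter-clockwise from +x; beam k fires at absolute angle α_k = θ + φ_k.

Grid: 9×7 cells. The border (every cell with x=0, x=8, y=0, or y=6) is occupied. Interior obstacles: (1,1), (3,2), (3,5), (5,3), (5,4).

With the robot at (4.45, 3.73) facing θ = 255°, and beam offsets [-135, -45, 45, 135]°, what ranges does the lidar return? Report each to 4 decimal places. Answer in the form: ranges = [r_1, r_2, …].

beam 1: φ=-135°, α=120°
  cosα=-0.5000 sinα=0.8660 | (4,3) | tMaxX 0.9000 tMaxY 0.3118 | tΔX 2.0000 tΔY 1.1547
    t=0.3118 [y] (4,4)
    t=0.9000 [x] (3,4)
    t=1.4665 [y] (3,5) — stop
  → r_1 = 1.4665
beam 2: φ=-45°, α=210°
  cosα=-0.8660 sinα=-0.5000 | (4,3) | tMaxX 0.5196 tMaxY 1.4600 | tΔX 1.1547 tΔY 2.0000
    t=0.5196 [x] (3,3)
    t=1.4600 [y] (3,2) — stop
  → r_2 = 1.4600
beam 3: φ=45°, α=300°
  cosα=0.5000 sinα=-0.8660 | (4,3) | tMaxX 1.1000 tMaxY 0.8429 | tΔX 2.0000 tΔY 1.1547
    t=0.8429 [y] (4,2)
    t=1.1000 [x] (5,2)
    t=1.9976 [y] (5,1)
    t=3.1000 [x] (6,1)
    t=3.1523 [y] (6,0) — stop
  → r_3 = 3.1523
beam 4: φ=135°, α=30°
  cosα=0.8660 sinα=0.5000 | (4,3) | tMaxX 0.6351 tMaxY 0.5400 | tΔX 1.1547 tΔY 2.0000
    t=0.5400 [y] (4,4)
    t=0.6351 [x] (5,4) — stop
  → r_4 = 0.6351

ranges = [1.4665, 1.4600, 3.1523, 0.6351]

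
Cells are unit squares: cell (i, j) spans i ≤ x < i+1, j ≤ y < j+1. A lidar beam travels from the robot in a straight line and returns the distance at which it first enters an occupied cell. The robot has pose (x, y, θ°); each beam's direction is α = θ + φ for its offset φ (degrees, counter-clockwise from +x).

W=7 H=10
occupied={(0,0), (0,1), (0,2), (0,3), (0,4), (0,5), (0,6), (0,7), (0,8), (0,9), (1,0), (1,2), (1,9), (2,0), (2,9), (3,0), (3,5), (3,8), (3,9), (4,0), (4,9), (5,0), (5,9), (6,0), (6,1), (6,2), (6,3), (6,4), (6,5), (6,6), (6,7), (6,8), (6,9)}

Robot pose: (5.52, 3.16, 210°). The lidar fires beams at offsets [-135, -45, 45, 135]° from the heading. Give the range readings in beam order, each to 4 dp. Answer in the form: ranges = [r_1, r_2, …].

ranges = [1.8546, 4.6794, 2.2362, 0.4969]

beam 1: φ=-135°, α=75°
  d=(0.2588,0.9659)  start (5,3)  tX=1.8546 tY=0.8696  stride 1/|dx|=3.8637 1/|dy|=1.0353
    cross y-line → (5,4), t=0.8696
    cross x-line → (6,4), t=1.8546 (wall)
  → r_1 = 1.8546
beam 2: φ=-45°, α=165°
  d=(-0.9659,0.2588)  start (5,3)  tX=0.5383 tY=3.2455  stride 1/|dx|=1.0353 1/|dy|=3.8637
    cross x-line → (4,3), t=0.5383
    cross x-line → (3,3), t=1.5736
    cross x-line → (2,3), t=2.6089
    cross y-line → (2,4), t=3.2455
    cross x-line → (1,4), t=3.6442
    cross x-line → (0,4), t=4.6794 (wall)
  → r_2 = 4.6794
beam 3: φ=45°, α=255°
  d=(-0.2588,-0.9659)  start (5,3)  tX=2.0091 tY=0.1656  stride 1/|dx|=3.8637 1/|dy|=1.0353
    cross y-line → (5,2), t=0.1656
    cross y-line → (5,1), t=1.2009
    cross x-line → (4,1), t=2.0091
    cross y-line → (4,0), t=2.2362 (wall)
  → r_3 = 2.2362
beam 4: φ=135°, α=345°
  d=(0.9659,-0.2588)  start (5,3)  tX=0.4969 tY=0.6182  stride 1/|dx|=1.0353 1/|dy|=3.8637
    cross x-line → (6,3), t=0.4969 (wall)
  → r_4 = 0.4969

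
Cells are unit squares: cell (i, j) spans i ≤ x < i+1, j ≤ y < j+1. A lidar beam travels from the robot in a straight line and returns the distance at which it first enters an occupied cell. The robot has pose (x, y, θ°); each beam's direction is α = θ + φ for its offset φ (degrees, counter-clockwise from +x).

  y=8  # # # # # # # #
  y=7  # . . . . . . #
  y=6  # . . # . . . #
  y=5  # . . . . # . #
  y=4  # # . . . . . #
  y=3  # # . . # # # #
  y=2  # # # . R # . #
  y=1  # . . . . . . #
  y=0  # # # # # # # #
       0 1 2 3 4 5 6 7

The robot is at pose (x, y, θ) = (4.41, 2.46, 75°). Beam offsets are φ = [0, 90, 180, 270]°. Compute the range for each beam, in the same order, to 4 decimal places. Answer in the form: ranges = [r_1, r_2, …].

beam 1: φ=0°, α=75°
  dir = (cos 75°, sin 75°) = (0.2588, 0.9659); from cell (4,2)
  next x-line at t=2.2796, next y-line at t=0.5590; Δt_x=3.8637, Δt_y=1.0353
    y: enter (4,3) at t=0.5590 ← occupied
  → r_1 = 0.5590
beam 2: φ=90°, α=165°
  dir = (cos 165°, sin 165°) = (-0.9659, 0.2588); from cell (4,2)
  next x-line at t=0.4245, next y-line at t=2.0864; Δt_x=1.0353, Δt_y=3.8637
    x: enter (3,2) at t=0.4245
    x: enter (2,2) at t=1.4597 ← occupied
  → r_2 = 1.4597
beam 3: φ=180°, α=255°
  dir = (cos 255°, sin 255°) = (-0.2588, -0.9659); from cell (4,2)
  next x-line at t=1.5841, next y-line at t=0.4762; Δt_x=3.8637, Δt_y=1.0353
    y: enter (4,1) at t=0.4762
    y: enter (4,0) at t=1.5115 ← occupied
  → r_3 = 1.5115
beam 4: φ=270°, α=345°
  dir = (cos 345°, sin 345°) = (0.9659, -0.2588); from cell (4,2)
  next x-line at t=0.6108, next y-line at t=1.7773; Δt_x=1.0353, Δt_y=3.8637
    x: enter (5,2) at t=0.6108 ← occupied
  → r_4 = 0.6108

ranges = [0.5590, 1.4597, 1.5115, 0.6108]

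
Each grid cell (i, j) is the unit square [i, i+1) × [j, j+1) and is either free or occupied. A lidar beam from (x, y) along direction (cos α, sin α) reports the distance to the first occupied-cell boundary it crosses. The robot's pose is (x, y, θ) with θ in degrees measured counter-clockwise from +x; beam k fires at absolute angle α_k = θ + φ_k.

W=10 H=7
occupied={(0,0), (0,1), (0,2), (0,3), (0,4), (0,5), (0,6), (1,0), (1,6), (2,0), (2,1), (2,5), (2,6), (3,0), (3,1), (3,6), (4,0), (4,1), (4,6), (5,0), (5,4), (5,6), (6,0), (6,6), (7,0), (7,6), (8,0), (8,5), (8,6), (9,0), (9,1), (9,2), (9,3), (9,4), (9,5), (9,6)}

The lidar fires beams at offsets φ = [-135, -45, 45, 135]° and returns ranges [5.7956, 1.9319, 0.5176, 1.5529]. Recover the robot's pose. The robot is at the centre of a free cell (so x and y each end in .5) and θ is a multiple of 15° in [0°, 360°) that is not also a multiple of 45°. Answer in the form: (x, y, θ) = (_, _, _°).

(x, y, θ) = (8.5, 3.5, 330°)

Candidates: 34 free-cell centres × 16 headings = 544 poses. Raycast each; keep the one whose scan matches to 4 dp.
  (1.5, 3.5, 165°): beam 1 = 5.0000 ≠ 5.7956 ✗
  (8.5, 2.5, 195°): beam 1 = 1.0000 ≠ 5.7956 ✗
  (4.5, 5.5, 60°): beam 1 = 4.6587 ≠ 5.7956 ✗
  …
  (8.5, 3.5, 330°): r_1=5.7956, r_2=1.9319, r_3=0.5176, r_4=1.5529 — all match ✓
Only this pose fits every beam.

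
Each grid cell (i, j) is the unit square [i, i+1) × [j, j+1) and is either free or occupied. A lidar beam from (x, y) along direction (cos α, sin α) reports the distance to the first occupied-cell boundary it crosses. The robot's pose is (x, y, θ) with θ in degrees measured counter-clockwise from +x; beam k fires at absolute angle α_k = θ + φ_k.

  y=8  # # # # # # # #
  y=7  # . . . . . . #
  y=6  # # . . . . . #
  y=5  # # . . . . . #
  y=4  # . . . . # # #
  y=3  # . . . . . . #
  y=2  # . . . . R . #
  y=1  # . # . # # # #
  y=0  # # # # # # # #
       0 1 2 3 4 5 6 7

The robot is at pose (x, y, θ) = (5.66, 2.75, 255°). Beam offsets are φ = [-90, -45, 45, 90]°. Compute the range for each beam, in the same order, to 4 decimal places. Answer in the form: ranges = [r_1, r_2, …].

beam 1: φ=-90°, α=165°
  cosα=-0.9659 sinα=0.2588 | (5,2) | tMaxX 0.6833 tMaxY 0.9659 | tΔX 1.0353 tΔY 3.8637
    t=0.6833 [x] (4,2)
    t=0.9659 [y] (4,3)
    t=1.7186 [x] (3,3)
    t=2.7538 [x] (2,3)
    t=3.7891 [x] (1,3)
    t=4.8244 [x] (0,3) — stop
  → r_1 = 4.8244
beam 2: φ=-45°, α=210°
  cosα=-0.8660 sinα=-0.5000 | (5,2) | tMaxX 0.7621 tMaxY 1.5000 | tΔX 1.1547 tΔY 2.0000
    t=0.7621 [x] (4,2)
    t=1.5000 [y] (4,1) — stop
  → r_2 = 1.5000
beam 3: φ=45°, α=300°
  cosα=0.5000 sinα=-0.8660 | (5,2) | tMaxX 0.6800 tMaxY 0.8660 | tΔX 2.0000 tΔY 1.1547
    t=0.6800 [x] (6,2)
    t=0.8660 [y] (6,1) — stop
  → r_3 = 0.8660
beam 4: φ=90°, α=345°
  cosα=0.9659 sinα=-0.2588 | (5,2) | tMaxX 0.3520 tMaxY 2.8978 | tΔX 1.0353 tΔY 3.8637
    t=0.3520 [x] (6,2)
    t=1.3873 [x] (7,2) — stop
  → r_4 = 1.3873

ranges = [4.8244, 1.5000, 0.8660, 1.3873]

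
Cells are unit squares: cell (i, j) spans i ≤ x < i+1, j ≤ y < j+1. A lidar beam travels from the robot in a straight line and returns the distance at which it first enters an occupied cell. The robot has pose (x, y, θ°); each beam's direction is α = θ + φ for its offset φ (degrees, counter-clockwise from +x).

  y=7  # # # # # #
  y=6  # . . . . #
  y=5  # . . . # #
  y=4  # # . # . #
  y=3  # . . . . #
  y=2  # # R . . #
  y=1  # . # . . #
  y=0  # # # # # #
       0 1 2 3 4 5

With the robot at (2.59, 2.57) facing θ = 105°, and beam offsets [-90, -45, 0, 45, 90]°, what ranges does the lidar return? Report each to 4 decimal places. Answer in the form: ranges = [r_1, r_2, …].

ranges = [2.4950, 1.6512, 2.2796, 0.6813, 0.6108]

beam 1: φ=-90°, α=15°
  direction (0.9659, 0.2588); cell (2,2); t to first gridline: x 0.4245, y 1.6614 (then +1.0353 / +3.8637)
    (3,2) via x @ 0.4245
    (4,2) via x @ 1.4597
    (4,3) via y @ 1.6614
    (5,3) via x @ 2.4950  # hit
  → r_1 = 2.4950
beam 2: φ=-45°, α=60°
  direction (0.5000, 0.8660); cell (2,2); t to first gridline: x 0.8200, y 0.4965 (then +2.0000 / +1.1547)
    (2,3) via y @ 0.4965
    (3,3) via x @ 0.8200
    (3,4) via y @ 1.6512  # hit
  → r_2 = 1.6512
beam 3: φ=0°, α=105°
  direction (-0.2588, 0.9659); cell (2,2); t to first gridline: x 2.2796, y 0.4452 (then +3.8637 / +1.0353)
    (2,3) via y @ 0.4452
    (2,4) via y @ 1.4804
    (1,4) via x @ 2.2796  # hit
  → r_3 = 2.2796
beam 4: φ=45°, α=150°
  direction (-0.8660, 0.5000); cell (2,2); t to first gridline: x 0.6813, y 0.8600 (then +1.1547 / +2.0000)
    (1,2) via x @ 0.6813  # hit
  → r_4 = 0.6813
beam 5: φ=90°, α=195°
  direction (-0.9659, -0.2588); cell (2,2); t to first gridline: x 0.6108, y 2.2023 (then +1.0353 / +3.8637)
    (1,2) via x @ 0.6108  # hit
  → r_5 = 0.6108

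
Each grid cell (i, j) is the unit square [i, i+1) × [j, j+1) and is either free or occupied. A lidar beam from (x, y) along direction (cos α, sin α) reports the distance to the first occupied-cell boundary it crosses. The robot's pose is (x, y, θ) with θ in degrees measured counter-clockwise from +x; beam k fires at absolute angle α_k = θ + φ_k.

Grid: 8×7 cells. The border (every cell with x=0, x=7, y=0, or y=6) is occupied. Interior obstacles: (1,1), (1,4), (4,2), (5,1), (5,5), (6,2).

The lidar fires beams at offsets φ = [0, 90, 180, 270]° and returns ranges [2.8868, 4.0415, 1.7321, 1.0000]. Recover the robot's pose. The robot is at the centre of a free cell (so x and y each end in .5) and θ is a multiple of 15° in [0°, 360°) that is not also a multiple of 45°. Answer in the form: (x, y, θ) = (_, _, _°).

(x, y, θ) = (2.5, 2.5, 330°)

Enumerate (i+0.5, j+0.5, θ) over the 24 free cells and 16 admissible headings. For each, cast all 4 beams and compare to the given ranges.
  (5.5, 3.5, 300°): beam 1 = 1.0000 ≠ 2.8868 ✗
  (4.5, 5.5, 195°): beam 1 = 2.5882 ≠ 2.8868 ✗
  (3.5, 3.5, 30°): beam 1 = 4.0415 ≠ 2.8868 ✗
  …
  (2.5, 2.5, 330°): r_1=2.8868, r_2=4.0415, r_3=1.7321, r_4=1.0000 — all match ✓
Only this pose fits every beam.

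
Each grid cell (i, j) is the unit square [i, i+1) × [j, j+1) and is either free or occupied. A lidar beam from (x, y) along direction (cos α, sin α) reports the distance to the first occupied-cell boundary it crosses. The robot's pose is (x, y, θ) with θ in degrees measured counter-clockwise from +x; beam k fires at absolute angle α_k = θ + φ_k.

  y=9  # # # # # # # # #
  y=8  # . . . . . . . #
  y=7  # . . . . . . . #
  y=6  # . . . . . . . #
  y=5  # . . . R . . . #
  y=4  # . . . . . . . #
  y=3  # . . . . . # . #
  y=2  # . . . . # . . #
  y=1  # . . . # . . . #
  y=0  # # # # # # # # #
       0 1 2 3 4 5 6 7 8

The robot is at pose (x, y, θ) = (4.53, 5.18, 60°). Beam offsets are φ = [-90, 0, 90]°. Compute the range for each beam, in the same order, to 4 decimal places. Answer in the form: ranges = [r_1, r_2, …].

ranges = [2.3600, 4.4110, 4.0761]

beam 1: φ=-90°, α=330°
  direction (0.8660, -0.5000); cell (4,5); t to first gridline: x 0.5427, y 0.3600 (then +1.1547 / +2.0000)
    (4,4) via y @ 0.3600
    (5,4) via x @ 0.5427
    (6,4) via x @ 1.6974
    (6,3) via y @ 2.3600  # hit
  → r_1 = 2.3600
beam 2: φ=0°, α=60°
  direction (0.5000, 0.8660); cell (4,5); t to first gridline: x 0.9400, y 0.9469 (then +2.0000 / +1.1547)
    (5,5) via x @ 0.9400
    (5,6) via y @ 0.9469
    (5,7) via y @ 2.1016
    (6,7) via x @ 2.9400
    (6,8) via y @ 3.2563
    (6,9) via y @ 4.4110  # hit
  → r_2 = 4.4110
beam 3: φ=90°, α=150°
  direction (-0.8660, 0.5000); cell (4,5); t to first gridline: x 0.6120, y 1.6400 (then +1.1547 / +2.0000)
    (3,5) via x @ 0.6120
    (3,6) via y @ 1.6400
    (2,6) via x @ 1.7667
    (1,6) via x @ 2.9214
    (1,7) via y @ 3.6400
    (0,7) via x @ 4.0761  # hit
  → r_3 = 4.0761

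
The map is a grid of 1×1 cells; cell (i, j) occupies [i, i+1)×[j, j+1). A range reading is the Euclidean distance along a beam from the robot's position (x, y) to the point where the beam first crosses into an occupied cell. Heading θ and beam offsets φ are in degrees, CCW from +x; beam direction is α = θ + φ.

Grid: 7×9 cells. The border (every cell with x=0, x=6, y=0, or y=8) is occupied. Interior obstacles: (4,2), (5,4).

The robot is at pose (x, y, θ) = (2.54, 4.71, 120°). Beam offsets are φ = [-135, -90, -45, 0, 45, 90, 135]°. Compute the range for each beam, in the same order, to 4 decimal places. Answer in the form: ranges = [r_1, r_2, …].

beam 1: φ=-135°, α=345°
  dir = (cos 345°, sin 345°) = (0.9659, -0.2588); from cell (2,4)
  next x-line at t=0.4762, next y-line at t=2.7432; Δt_x=1.0353, Δt_y=3.8637
    x: enter (3,4) at t=0.4762
    x: enter (4,4) at t=1.5115
    x: enter (5,4) at t=2.5468 ← occupied
  → r_1 = 2.5468
beam 2: φ=-90°, α=30°
  dir = (cos 30°, sin 30°) = (0.8660, 0.5000); from cell (2,4)
  next x-line at t=0.5312, next y-line at t=0.5800; Δt_x=1.1547, Δt_y=2.0000
    x: enter (3,4) at t=0.5312
    y: enter (3,5) at t=0.5800
    x: enter (4,5) at t=1.6859
    y: enter (4,6) at t=2.5800
    x: enter (5,6) at t=2.8406
    x: enter (6,6) at t=3.9953 ← occupied
  → r_2 = 3.9953
beam 3: φ=-45°, α=75°
  dir = (cos 75°, sin 75°) = (0.2588, 0.9659); from cell (2,4)
  next x-line at t=1.7773, next y-line at t=0.3002; Δt_x=3.8637, Δt_y=1.0353
    y: enter (2,5) at t=0.3002
    y: enter (2,6) at t=1.3355
    x: enter (3,6) at t=1.7773
    y: enter (3,7) at t=2.3708
    y: enter (3,8) at t=3.4061 ← occupied
  → r_3 = 3.4061
beam 4: φ=0°, α=120°
  dir = (cos 120°, sin 120°) = (-0.5000, 0.8660); from cell (2,4)
  next x-line at t=1.0800, next y-line at t=0.3349; Δt_x=2.0000, Δt_y=1.1547
    y: enter (2,5) at t=0.3349
    x: enter (1,5) at t=1.0800
    y: enter (1,6) at t=1.4896
    y: enter (1,7) at t=2.6443
    x: enter (0,7) at t=3.0800 ← occupied
  → r_4 = 3.0800
beam 5: φ=45°, α=165°
  dir = (cos 165°, sin 165°) = (-0.9659, 0.2588); from cell (2,4)
  next x-line at t=0.5590, next y-line at t=1.1205; Δt_x=1.0353, Δt_y=3.8637
    x: enter (1,4) at t=0.5590
    y: enter (1,5) at t=1.1205
    x: enter (0,5) at t=1.5943 ← occupied
  → r_5 = 1.5943
beam 6: φ=90°, α=210°
  dir = (cos 210°, sin 210°) = (-0.8660, -0.5000); from cell (2,4)
  next x-line at t=0.6235, next y-line at t=1.4200; Δt_x=1.1547, Δt_y=2.0000
    x: enter (1,4) at t=0.6235
    y: enter (1,3) at t=1.4200
    x: enter (0,3) at t=1.7782 ← occupied
  → r_6 = 1.7782
beam 7: φ=135°, α=255°
  dir = (cos 255°, sin 255°) = (-0.2588, -0.9659); from cell (2,4)
  next x-line at t=2.0864, next y-line at t=0.7350; Δt_x=3.8637, Δt_y=1.0353
    y: enter (2,3) at t=0.7350
    y: enter (2,2) at t=1.7703
    x: enter (1,2) at t=2.0864
    y: enter (1,1) at t=2.8056
    y: enter (1,0) at t=3.8409 ← occupied
  → r_7 = 3.8409

ranges = [2.5468, 3.9953, 3.4061, 3.0800, 1.5943, 1.7782, 3.8409]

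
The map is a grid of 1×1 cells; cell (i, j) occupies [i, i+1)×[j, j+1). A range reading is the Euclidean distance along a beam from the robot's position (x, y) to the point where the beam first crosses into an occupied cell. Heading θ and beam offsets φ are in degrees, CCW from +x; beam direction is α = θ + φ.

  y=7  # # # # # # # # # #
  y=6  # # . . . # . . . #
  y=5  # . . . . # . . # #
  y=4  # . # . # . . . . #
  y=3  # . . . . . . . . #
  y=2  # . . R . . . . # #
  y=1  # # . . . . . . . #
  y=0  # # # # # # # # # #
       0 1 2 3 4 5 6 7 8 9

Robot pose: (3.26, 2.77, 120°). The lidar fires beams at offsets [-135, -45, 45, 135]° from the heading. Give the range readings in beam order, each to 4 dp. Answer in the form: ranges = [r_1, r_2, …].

beam 1: φ=-135°, α=345°
  direction (0.9659, -0.2588); cell (3,2); t to first gridline: x 0.7661, y 2.9751 (then +1.0353 / +3.8637)
    (4,2) via x @ 0.7661
    (5,2) via x @ 1.8014
    (6,2) via x @ 2.8367
    (6,1) via y @ 2.9751
    (7,1) via x @ 3.8719
    (8,1) via x @ 4.9072
    (9,1) via x @ 5.9425  # hit
  → r_1 = 5.9425
beam 2: φ=-45°, α=75°
  direction (0.2588, 0.9659); cell (3,2); t to first gridline: x 2.8591, y 0.2381 (then +3.8637 / +1.0353)
    (3,3) via y @ 0.2381
    (3,4) via y @ 1.2734
    (3,5) via y @ 2.3087
    (4,5) via x @ 2.8591
    (4,6) via y @ 3.3439
    (4,7) via y @ 4.3792  # hit
  → r_2 = 4.3792
beam 3: φ=45°, α=165°
  direction (-0.9659, 0.2588); cell (3,2); t to first gridline: x 0.2692, y 0.8887 (then +1.0353 / +3.8637)
    (2,2) via x @ 0.2692
    (2,3) via y @ 0.8887
    (1,3) via x @ 1.3044
    (0,3) via x @ 2.3397  # hit
  → r_3 = 2.3397
beam 4: φ=135°, α=255°
  direction (-0.2588, -0.9659); cell (3,2); t to first gridline: x 1.0046, y 0.7972 (then +3.8637 / +1.0353)
    (3,1) via y @ 0.7972
    (2,1) via x @ 1.0046
    (2,0) via y @ 1.8324  # hit
  → r_4 = 1.8324

ranges = [5.9425, 4.3792, 2.3397, 1.8324]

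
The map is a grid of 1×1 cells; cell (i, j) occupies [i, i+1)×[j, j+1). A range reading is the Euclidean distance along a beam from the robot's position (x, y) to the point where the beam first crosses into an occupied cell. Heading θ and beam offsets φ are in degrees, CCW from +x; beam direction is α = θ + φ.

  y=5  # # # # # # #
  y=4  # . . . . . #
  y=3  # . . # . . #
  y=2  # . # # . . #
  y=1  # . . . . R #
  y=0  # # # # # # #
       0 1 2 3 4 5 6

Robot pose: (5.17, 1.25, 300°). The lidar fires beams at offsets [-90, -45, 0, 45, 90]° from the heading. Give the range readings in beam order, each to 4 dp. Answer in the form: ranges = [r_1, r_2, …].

ranges = [0.5000, 0.2588, 0.2887, 0.8593, 0.9584]

beam 1: φ=-90°, α=210°
  cosα=-0.8660 sinα=-0.5000 | (5,1) | tMaxX 0.1963 tMaxY 0.5000 | tΔX 1.1547 tΔY 2.0000
    t=0.1963 [x] (4,1)
    t=0.5000 [y] (4,0) — stop
  → r_1 = 0.5000
beam 2: φ=-45°, α=255°
  cosα=-0.2588 sinα=-0.9659 | (5,1) | tMaxX 0.6568 tMaxY 0.2588 | tΔX 3.8637 tΔY 1.0353
    t=0.2588 [y] (5,0) — stop
  → r_2 = 0.2588
beam 3: φ=0°, α=300°
  cosα=0.5000 sinα=-0.8660 | (5,1) | tMaxX 1.6600 tMaxY 0.2887 | tΔX 2.0000 tΔY 1.1547
    t=0.2887 [y] (5,0) — stop
  → r_3 = 0.2887
beam 4: φ=45°, α=345°
  cosα=0.9659 sinα=-0.2588 | (5,1) | tMaxX 0.8593 tMaxY 0.9659 | tΔX 1.0353 tΔY 3.8637
    t=0.8593 [x] (6,1) — stop
  → r_4 = 0.8593
beam 5: φ=90°, α=30°
  cosα=0.8660 sinα=0.5000 | (5,1) | tMaxX 0.9584 tMaxY 1.5000 | tΔX 1.1547 tΔY 2.0000
    t=0.9584 [x] (6,1) — stop
  → r_5 = 0.9584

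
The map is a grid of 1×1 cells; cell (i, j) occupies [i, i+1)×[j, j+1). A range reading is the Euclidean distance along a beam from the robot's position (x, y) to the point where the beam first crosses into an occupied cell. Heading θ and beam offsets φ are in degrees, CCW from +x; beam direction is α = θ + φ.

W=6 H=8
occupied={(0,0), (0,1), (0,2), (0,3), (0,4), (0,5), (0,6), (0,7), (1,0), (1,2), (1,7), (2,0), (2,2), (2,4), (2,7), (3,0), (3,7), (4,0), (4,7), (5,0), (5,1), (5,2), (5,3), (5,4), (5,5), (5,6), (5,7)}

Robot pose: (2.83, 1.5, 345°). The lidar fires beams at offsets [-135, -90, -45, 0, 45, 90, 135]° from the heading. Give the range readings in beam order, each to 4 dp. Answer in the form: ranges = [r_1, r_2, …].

beam 1: φ=-135°, α=210°
  d=(-0.8660,-0.5000)  start (2,1)  tX=0.9584 tY=1.0000  stride 1/|dx|=1.1547 1/|dy|=2.0000
    cross x-line → (1,1), t=0.9584
    cross y-line → (1,0), t=1.0000 (wall)
  → r_1 = 1.0000
beam 2: φ=-90°, α=255°
  d=(-0.2588,-0.9659)  start (2,1)  tX=3.2069 tY=0.5176  stride 1/|dx|=3.8637 1/|dy|=1.0353
    cross y-line → (2,0), t=0.5176 (wall)
  → r_2 = 0.5176
beam 3: φ=-45°, α=300°
  d=(0.5000,-0.8660)  start (2,1)  tX=0.3400 tY=0.5774  stride 1/|dx|=2.0000 1/|dy|=1.1547
    cross x-line → (3,1), t=0.3400
    cross y-line → (3,0), t=0.5774 (wall)
  → r_3 = 0.5774
beam 4: φ=0°, α=345°
  d=(0.9659,-0.2588)  start (2,1)  tX=0.1760 tY=1.9319  stride 1/|dx|=1.0353 1/|dy|=3.8637
    cross x-line → (3,1), t=0.1760
    cross x-line → (4,1), t=1.2113
    cross y-line → (4,0), t=1.9319 (wall)
  → r_4 = 1.9319
beam 5: φ=45°, α=30°
  d=(0.8660,0.5000)  start (2,1)  tX=0.1963 tY=1.0000  stride 1/|dx|=1.1547 1/|dy|=2.0000
    cross x-line → (3,1), t=0.1963
    cross y-line → (3,2), t=1.0000
    cross x-line → (4,2), t=1.3510
    cross x-line → (5,2), t=2.5057 (wall)
  → r_5 = 2.5057
beam 6: φ=90°, α=75°
  d=(0.2588,0.9659)  start (2,1)  tX=0.6568 tY=0.5176  stride 1/|dx|=3.8637 1/|dy|=1.0353
    cross y-line → (2,2), t=0.5176 (wall)
  → r_6 = 0.5176
beam 7: φ=135°, α=120°
  d=(-0.5000,0.8660)  start (2,1)  tX=1.6600 tY=0.5774  stride 1/|dx|=2.0000 1/|dy|=1.1547
    cross y-line → (2,2), t=0.5774 (wall)
  → r_7 = 0.5774

ranges = [1.0000, 0.5176, 0.5774, 1.9319, 2.5057, 0.5176, 0.5774]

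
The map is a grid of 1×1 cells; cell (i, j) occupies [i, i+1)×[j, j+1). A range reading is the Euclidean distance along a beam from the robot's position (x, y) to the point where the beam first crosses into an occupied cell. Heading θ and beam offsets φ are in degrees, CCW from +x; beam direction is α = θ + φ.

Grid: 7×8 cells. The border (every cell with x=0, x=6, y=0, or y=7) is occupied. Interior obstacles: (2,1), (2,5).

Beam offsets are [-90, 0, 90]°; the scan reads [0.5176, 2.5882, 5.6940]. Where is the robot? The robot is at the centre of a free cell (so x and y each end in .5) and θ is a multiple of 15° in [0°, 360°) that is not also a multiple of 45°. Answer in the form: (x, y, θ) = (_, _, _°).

Candidates: 28 free-cell centres × 16 headings = 448 poses. Raycast each; keep the one whose scan matches to 4 dp.
  (3.5, 4.5, 30°): beam 1 = 4.0415 ≠ 0.5176 ✗
  (4.5, 4.5, 240°): beam 1 = 1.7321 ≠ 0.5176 ✗
  (1.5, 4.5, 210°): beam 1 = 1.0000 ≠ 0.5176 ✗
  …
  (3.5, 6.5, 195°): r_1=0.5176, r_2=2.5882, r_3=5.6940 — all match ✓
Only this pose fits every beam.

(x, y, θ) = (3.5, 6.5, 195°)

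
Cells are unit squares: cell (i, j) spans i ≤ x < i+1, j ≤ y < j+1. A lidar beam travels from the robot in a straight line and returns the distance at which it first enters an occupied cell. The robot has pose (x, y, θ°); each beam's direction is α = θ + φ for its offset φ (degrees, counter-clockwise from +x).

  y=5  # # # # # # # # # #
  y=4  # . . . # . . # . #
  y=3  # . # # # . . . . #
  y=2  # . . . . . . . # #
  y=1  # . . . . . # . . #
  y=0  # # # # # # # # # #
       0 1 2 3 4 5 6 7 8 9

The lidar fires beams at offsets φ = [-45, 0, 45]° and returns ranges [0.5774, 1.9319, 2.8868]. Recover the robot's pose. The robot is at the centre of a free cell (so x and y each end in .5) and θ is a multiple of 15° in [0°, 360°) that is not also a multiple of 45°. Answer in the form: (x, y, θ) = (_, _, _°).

Candidates: 25 free-cell centres × 16 headings = 400 poses. Raycast each; keep the one whose scan matches to 4 dp.
  (1.5, 1.5, 240°): beam 1 = 0.5176 ≠ 0.5774 ✗
  (3.5, 2.5, 75°): beam 1 = 1.0000 ≠ 0.5774 ✗
  (2.5, 1.5, 105°): beam 1 = 1.7321 ≠ 0.5774 ✗
  (8.5, 3.5, 300°): beam 1 = 0.5176 ≠ 0.5774 ✗
  …
  (1.5, 3.5, 255°): r_1=0.5774, r_2=1.9319, r_3=2.8868 — all match ✓
No second candidate reproduces the full scan.

(x, y, θ) = (1.5, 3.5, 255°)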